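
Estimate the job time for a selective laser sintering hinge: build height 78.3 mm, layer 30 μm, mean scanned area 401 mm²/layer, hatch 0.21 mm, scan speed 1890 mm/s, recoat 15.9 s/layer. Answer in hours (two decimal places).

Number of layers: 78.3 / 0.03 → 2610 (rounded up).
Per-layer scan distance: 401 / 0.21 → 1909.5 mm.
Scan time per layer = 1909.5 / 1890, so 1.0103 s.
Layer cycle = 1.0103 + 15.9, so 16.9103 s.
Build time = 2610 × 16.9103 = 44135.883 s = 12.26 hours.

12.26 hours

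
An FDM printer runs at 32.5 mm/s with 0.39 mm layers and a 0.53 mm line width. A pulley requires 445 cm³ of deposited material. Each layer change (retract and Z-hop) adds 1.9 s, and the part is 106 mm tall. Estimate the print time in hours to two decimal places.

Bead cross-section = 0.39 × 0.53 = 0.2067 mm².
Toolpath length = 445 cm³ / 0.2067 mm² = 445000 / 0.2067 = 2152878.6 mm.
Print-move time = 2152878.6 / 32.5 = 66242.4 s.
Layer count = ceil(106 / 0.39) = 272.
Layer-change overhead: 272 × 1.9 → 516.8 s.
Altogether 66242.4 + 516.8 = 66759.2 s, i.e. 18.54 hours.

18.54 hours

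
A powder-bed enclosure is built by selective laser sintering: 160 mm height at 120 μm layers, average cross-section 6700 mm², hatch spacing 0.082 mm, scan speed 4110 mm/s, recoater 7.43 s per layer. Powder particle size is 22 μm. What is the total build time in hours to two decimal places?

10.12 hours

Layers = ⌈160/0.12⌉ = 1334.
Hatch length per layer: 6700 / 0.082 → 81707.3 mm.
Per-layer scan time = 81707.3 / 4110 = 19.8801 s.
Layer cycle = 19.8801 + 7.43 = 27.3101 s.
1334 layers × 27.3101 s/layer = 36431.6734 s, i.e. 10.12 hours.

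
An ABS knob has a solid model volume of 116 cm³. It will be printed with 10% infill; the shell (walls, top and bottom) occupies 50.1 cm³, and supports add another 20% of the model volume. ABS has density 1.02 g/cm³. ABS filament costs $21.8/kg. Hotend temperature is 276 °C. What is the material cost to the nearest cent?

$1.78

Volume inside the shell = 116 − 50.1, so 65.9 cm³.
Infill volume: 0.10 × 65.9 → 6.59 cm³.
Support: 0.20 × 116 → 23.2 cm³.
Deposited volume = 50.1 + 6.59 + 23.2 = 79.89 cm³.
Mass = 79.89 × 1.02, so 81.4878 g.
At $21.8/kg: 81.4878/1000 × 21.8 = $1.78.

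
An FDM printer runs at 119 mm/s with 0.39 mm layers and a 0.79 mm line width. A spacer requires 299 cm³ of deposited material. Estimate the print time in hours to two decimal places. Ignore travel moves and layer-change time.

Extrusion cross-section = 0.39 × 0.79 = 0.3081 mm².
Toolpath length = 299 cm³ / 0.3081 mm² = 299000 / 0.3081 = 970464.1 mm.
Extrusion time: 970464.1 / 119 → 8155.2 s.
Converting: 8155.2 s = 2.27 hours.

2.27 hours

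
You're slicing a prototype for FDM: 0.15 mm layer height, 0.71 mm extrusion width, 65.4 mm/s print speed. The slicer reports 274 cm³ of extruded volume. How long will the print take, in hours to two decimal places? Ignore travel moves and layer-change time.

Bead cross-section: 0.15 × 0.71 → 0.1065 mm².
Path length: 274000 mm³ / 0.1065 mm² → 2572770 mm.
Extrusion time = 2572770 / 65.4, so 39339 s.
Converting: 39339 s = 10.93 hours.

10.93 hours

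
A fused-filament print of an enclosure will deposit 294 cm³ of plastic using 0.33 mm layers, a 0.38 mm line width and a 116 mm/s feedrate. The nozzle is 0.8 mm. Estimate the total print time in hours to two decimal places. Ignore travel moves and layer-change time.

Line area = 0.33 × 0.38, so 0.1254 mm².
Total extruded path = 294000/0.1254 = 2344497.6 mm.
Time extruding = 2344497.6 / 116 = 20211.2 s.
That's 20211.2 s → 5.61 hours.

5.61 hours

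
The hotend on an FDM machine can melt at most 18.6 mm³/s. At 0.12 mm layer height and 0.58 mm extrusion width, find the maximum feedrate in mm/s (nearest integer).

267 mm/s

Extrusion cross-section = 0.12 × 0.58 = 0.0696 mm².
Max speed = 18.6 / 0.0696 = 267.24 ≈ 267 mm/s.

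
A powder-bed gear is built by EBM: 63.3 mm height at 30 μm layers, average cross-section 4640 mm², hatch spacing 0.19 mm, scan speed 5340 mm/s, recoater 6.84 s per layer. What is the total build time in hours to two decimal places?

6.69 hours

Layer count = ceil(63.3 / 0.03) = 2110.
Scan path per layer: 4640 / 0.19 → 24421.1 mm.
Scan time per layer: 24421.1 / 5340 → 4.5732 s.
Per-layer time = 4.5732 + 6.84, so 11.4132 s.
Build time = 2110 × 11.4132 = 24081.852 s = 6.69 hours.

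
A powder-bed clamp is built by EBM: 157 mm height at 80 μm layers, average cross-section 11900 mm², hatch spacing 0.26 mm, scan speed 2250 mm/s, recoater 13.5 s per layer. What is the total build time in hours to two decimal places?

Layers = ⌈157/0.08⌉ = 1963.
Hatch length per layer = 11900 / 0.26 = 45769.2 mm.
Beam time per layer: 45769.2 / 2250 → 20.3419 s.
Layer cycle = 20.3419 + 13.5, so 33.8419 s.
1963 layers × 33.8419 s/layer = 66431.6497 s, i.e. 18.45 hours.

18.45 hours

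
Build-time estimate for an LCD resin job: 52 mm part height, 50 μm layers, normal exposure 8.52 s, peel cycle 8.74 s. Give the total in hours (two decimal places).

4.99 hours

Layer count = ceil(52 / 0.05) = 1040.
Per-layer time = 8.52 + 8.74, so 17.26 s.
Total = 1040 × 17.26 = 17950.4 s = 4.99 hours.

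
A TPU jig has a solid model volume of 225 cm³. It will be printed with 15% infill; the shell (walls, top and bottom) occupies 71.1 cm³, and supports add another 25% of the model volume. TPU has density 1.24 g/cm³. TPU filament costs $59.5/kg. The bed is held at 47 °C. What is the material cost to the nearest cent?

$11.10

Infill region = 225 − 71.1 = 153.9 cm³.
Infill volume = 0.15 × 153.9 = 23.085 cm³.
Support = 0.25 × 225, so 56.25 cm³.
Deposited volume: 71.1 + 23.085 + 56.25 → 150.435 cm³.
Mass: 150.435 × 1.24 → 186.5394 g.
Cost = 186.5394 g / 1000 × $59.5/kg = $11.10.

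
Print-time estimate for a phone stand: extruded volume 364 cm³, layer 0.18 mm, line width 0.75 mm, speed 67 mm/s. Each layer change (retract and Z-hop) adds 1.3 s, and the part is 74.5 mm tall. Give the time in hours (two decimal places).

Line area: 0.18 × 0.75 → 0.135 mm².
Toolpath length = 364 cm³ / 0.135 mm² = 364000 / 0.135 = 2696296.3 mm.
Print-move time = 2696296.3 / 67, so 40243.2 s.
Layers = ⌈74.5/0.18⌉ = 414.
Layer-change overhead = 414 × 1.3, so 538.2 s.
Altogether 40243.2 + 538.2 = 40781.4 s, i.e. 11.33 hours.

11.33 hours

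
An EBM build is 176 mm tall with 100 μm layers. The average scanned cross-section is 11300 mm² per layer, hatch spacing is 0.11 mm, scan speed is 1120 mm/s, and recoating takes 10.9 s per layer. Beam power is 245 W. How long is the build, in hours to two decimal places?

50.17 hours

Layer count = ceil(176 / 0.1) = 1760.
Hatch length per layer = 11300 / 0.11 = 102727.3 mm.
Per-layer scan time: 102727.3 / 1120 → 91.7208 s.
Layer cycle = 91.7208 + 10.9, so 102.6208 s.
Build time = 1760 × 102.6208 = 180612.608 s = 50.17 hours.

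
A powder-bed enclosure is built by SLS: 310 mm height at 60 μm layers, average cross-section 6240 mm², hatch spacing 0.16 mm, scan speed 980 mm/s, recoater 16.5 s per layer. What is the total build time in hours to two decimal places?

Layer count = ceil(310 / 0.06) = 5167.
Per-layer scan distance = 6240 / 0.16, so 39000 mm.
Scan time per layer: 39000 / 980 → 39.7959 s.
Time per layer: 39.7959 + 16.5 → 56.2959 s.
Total: 5167 × 56.2959 s = 290880.9153 s → 80.80 hours.

80.80 hours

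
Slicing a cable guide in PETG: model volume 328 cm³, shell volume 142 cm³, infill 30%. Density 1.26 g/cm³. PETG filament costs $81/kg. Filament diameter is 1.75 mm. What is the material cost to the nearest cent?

Volume inside the shell: 328 − 142 → 186 cm³.
Infill deposited: 0.30 × 186 → 55.8 cm³.
Total extruded: 142 + 55.8 → 197.8 cm³.
Mass = 197.8 × 1.26 = 249.228 g.
Cost = 249.228 g / 1000 × $81/kg = $20.19.

$20.19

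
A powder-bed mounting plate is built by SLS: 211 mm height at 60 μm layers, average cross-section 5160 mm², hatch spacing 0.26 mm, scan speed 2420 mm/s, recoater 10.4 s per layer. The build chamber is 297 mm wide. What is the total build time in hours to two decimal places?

18.17 hours

Number of layers: 211 / 0.06 → 3517 (rounded up).
Hatch length per layer: 5160 / 0.26 → 19846.2 mm.
Laser time per layer = 19846.2 / 2420, so 8.2009 s.
Time per layer: 8.2009 + 10.4 → 18.6009 s.
Total: 3517 × 18.6009 s = 65419.3653 s → 18.17 hours.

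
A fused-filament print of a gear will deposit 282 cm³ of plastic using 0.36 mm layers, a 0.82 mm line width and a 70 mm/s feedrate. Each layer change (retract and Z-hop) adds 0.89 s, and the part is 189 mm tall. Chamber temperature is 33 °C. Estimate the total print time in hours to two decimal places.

Line area = 0.36 × 0.82 = 0.2952 mm².
Path length: 282000 mm³ / 0.2952 mm² → 955284.6 mm.
Print-move time = 955284.6 / 70 = 13646.9 s.
Layer count = ceil(189 / 0.36) = 525.
Layer-change overhead = 525 × 0.89, so 467.25 s.
Altogether 13646.9 + 467.25 = 14114.15 s, i.e. 3.92 hours.

3.92 hours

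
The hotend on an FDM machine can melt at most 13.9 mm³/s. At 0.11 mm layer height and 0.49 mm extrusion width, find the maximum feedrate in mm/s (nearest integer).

258 mm/s

A = 0.11 × 0.49 = 0.0539 mm².
Max speed = 13.9 / 0.0539 = 257.88 ≈ 258 mm/s.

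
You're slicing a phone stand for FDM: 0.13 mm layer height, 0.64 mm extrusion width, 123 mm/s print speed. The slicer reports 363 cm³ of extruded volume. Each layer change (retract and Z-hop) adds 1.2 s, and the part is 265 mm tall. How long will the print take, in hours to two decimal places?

10.53 hours

Extrusion cross-section: 0.13 × 0.64 → 0.0832 mm².
Path length: 363000 mm³ / 0.0832 mm² → 4362980.8 mm.
Print-move time = 4362980.8 / 123 = 35471.4 s.
Layer count = ceil(265 / 0.13) = 2039.
Non-print overhead: 2039 × 1.2 → 2446.8 s.
Altogether 35471.4 + 2446.8 = 37918.2 s, i.e. 10.53 hours.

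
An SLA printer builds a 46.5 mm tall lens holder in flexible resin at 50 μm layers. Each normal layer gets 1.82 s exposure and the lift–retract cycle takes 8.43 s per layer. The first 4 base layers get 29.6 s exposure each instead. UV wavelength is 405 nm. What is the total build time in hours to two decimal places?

2.68 hours

Number of layers: 46.5 / 0.05 → 930 (rounded up).
Burn-in layers: 4 × (29.6 + 8.43) → 152.12 s.
Normal layers = 926 × (1.82 + 8.43) = 9491.5 s.
Total = 152.12 + 9491.5 = 9643.62 s = 2.68 hours.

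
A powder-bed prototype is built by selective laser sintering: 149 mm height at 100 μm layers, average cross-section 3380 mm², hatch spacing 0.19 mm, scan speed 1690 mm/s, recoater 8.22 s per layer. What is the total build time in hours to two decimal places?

Layer count = ceil(149 / 0.1) = 1490.
Hatch length per layer: 3380 / 0.19 → 17789.5 mm.
Laser time per layer: 17789.5 / 1690 → 10.5263 s.
Time per layer = 10.5263 + 8.22, so 18.7463 s.
Build time = 1490 × 18.7463 = 27931.987 s = 7.76 hours.

7.76 hours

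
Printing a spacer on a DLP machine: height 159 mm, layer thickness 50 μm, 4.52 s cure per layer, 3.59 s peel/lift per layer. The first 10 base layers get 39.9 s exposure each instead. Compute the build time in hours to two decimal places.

Layers = ⌈159/0.05⌉ = 3180.
Bottom layers = 10 × (39.9 + 3.59), so 434.9 s.
Normal layers = 3170 × (4.52 + 3.59), so 25708.7 s.
Total = 434.9 + 25708.7 = 26143.6 s = 7.26 hours.

7.26 hours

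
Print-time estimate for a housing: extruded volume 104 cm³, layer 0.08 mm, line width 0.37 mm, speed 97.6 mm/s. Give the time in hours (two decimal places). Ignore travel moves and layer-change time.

Line area = 0.08 × 0.37, so 0.0296 mm².
Total extruded path = 104000/0.0296 = 3513513.5 mm.
Print-move time = 3513513.5 / 97.6, so 35999.1 s.
35999.1 s = 10.00 hours.

10.00 hours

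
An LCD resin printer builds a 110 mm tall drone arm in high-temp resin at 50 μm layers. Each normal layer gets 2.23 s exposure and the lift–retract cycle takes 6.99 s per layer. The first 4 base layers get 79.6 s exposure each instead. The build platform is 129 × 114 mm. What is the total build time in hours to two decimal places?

Layer count = ceil(110 / 0.05) = 2200.
Base layers = 4 × (79.6 + 6.99) = 346.36 s.
Normal layers: 2196 × (2.23 + 6.99) → 20247.12 s.
Total = 346.36 + 20247.12 = 20593.48 s = 5.72 hours.

5.72 hours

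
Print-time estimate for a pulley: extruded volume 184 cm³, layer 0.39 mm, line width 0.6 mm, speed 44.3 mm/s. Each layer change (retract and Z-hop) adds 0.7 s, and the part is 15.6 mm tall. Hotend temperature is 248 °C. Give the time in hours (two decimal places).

Bead cross-section = 0.39 × 0.6, so 0.234 mm².
Toolpath length = 184 cm³ / 0.234 mm² = 184000 / 0.234 = 786324.8 mm.
Extrusion time = 786324.8 / 44.3 = 17750 s.
Layer count = ceil(15.6 / 0.39) = 40.
Non-print overhead = 40 × 0.7, so 28 s.
Total = 17750 + 28 = 17778 s = 4.94 hours.

4.94 hours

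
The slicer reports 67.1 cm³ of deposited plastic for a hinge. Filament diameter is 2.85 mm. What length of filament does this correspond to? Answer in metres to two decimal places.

10.52 m

Filament cross-section = π × (2.85/2)² = 6.3794 mm².
L = 67100 mm³ / 6.3794 mm² = 10518.23 mm, i.e. 10.52 m.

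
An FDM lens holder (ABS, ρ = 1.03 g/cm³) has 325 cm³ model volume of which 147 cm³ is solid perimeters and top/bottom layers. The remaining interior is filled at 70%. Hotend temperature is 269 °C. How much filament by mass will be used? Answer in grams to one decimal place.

Infill region: 325 − 147 → 178 cm³.
Infill deposited = 0.70 × 178 = 124.6 cm³.
Deposited volume = 147 + 124.6 = 271.6 cm³.
Mass: 271.6 × 1.03 → 279.748 g.

279.7 g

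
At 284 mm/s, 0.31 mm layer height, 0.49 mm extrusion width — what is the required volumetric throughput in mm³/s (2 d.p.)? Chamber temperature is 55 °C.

Extrusion cross-section = 0.31 × 0.49, so 0.1519 mm².
Volumetric flow = 284 × 0.1519 = 43.14 mm³/s.

43.14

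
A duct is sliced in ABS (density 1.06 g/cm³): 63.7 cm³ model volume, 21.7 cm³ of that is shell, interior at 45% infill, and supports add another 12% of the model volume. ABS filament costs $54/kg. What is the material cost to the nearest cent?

Infill region = 63.7 − 21.7, so 42 cm³.
Infill volume: 0.45 × 42 → 18.9 cm³.
Support: 0.12 × 63.7 → 7.644 cm³.
Deposited volume = 21.7 + 18.9 + 7.644, so 48.244 cm³.
Mass: 48.244 × 1.06 → 51.13864 g.
Cost = 51.13864 g / 1000 × $54/kg = $2.76.

$2.76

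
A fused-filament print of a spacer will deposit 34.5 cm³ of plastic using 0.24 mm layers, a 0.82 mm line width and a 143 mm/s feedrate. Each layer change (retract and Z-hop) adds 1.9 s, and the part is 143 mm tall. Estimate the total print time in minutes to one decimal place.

39.3 minutes

Bead cross-section: 0.24 × 0.82 → 0.1968 mm².
Toolpath length = 34.5 cm³ / 0.1968 mm² = 34500 / 0.1968 = 175304.9 mm.
Time extruding: 175304.9 / 143 → 1225.9 s.
Number of layers: 143 / 0.24 → 596 (rounded up).
Non-print overhead: 596 × 1.9 → 1132.4 s.
Altogether 1225.9 + 1132.4 = 2358.3 s, i.e. 39.3 minutes.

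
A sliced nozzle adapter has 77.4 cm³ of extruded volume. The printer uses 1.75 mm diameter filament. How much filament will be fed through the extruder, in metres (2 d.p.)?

32.18 m

Cross-section of 1.75 mm filament: π·(1.75/2)² = 2.4053 mm².
Length = 77.4 cm³ / 2.4053 mm² = 77400 / 2.4053 = 32178.94 mm = 32.18 m.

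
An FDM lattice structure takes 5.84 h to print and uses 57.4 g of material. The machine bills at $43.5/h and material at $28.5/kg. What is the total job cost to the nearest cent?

Machine-time cost = 43.5 × 5.84, so $254.04.
Feedstock cost = 28.5 × 57.4/1000 = $1.6359.
Total = 254.04 + 1.6359 = 255.6759 ≈ $255.68.

$255.68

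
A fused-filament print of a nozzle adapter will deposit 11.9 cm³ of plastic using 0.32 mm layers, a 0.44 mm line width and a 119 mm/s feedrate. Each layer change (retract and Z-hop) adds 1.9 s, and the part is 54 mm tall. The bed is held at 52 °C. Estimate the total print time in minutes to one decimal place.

17.2 minutes

Line area = 0.32 × 0.44, so 0.1408 mm².
Toolpath length = 11.9 cm³ / 0.1408 mm² = 11900 / 0.1408 = 84517 mm.
Extrusion time: 84517 / 119 → 710.2 s.
Layer count = ceil(54 / 0.32) = 169.
Z-hop total = 169 × 1.9, so 321.1 s.
Total = 710.2 + 321.1 = 1031.3 s = 17.2 minutes.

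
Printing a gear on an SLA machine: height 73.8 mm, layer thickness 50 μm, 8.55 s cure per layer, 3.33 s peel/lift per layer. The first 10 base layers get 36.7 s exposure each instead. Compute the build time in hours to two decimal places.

4.95 hours

Layers = ⌈73.8/0.05⌉ = 1476.
Burn-in layers: 10 × (36.7 + 3.33) → 400.3 s.
Normal layers = 1466 × (8.55 + 3.33), so 17416.08 s.
Total = 400.3 + 17416.08 = 17816.38 s = 4.95 hours.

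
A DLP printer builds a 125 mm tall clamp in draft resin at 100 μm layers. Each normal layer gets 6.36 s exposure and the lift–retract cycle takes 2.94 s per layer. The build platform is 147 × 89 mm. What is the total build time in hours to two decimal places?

3.23 hours

Layers = ⌈125/0.1⌉ = 1250.
Cycle time = 6.36 + 2.94, so 9.3 s.
Total = 1250 × 9.3 = 11625 s = 3.23 hours.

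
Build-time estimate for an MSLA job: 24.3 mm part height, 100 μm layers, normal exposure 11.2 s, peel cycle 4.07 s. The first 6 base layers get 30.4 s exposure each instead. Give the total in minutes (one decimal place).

Layers = ⌈24.3/0.1⌉ = 243.
Burn-in layers = 6 × (30.4 + 4.07) = 206.82 s.
Regular layers = 237 × (11.2 + 4.07) = 3618.99 s.
Sum: 206.82 + 3618.99 = 3825.81 s → 63.8 minutes.

63.8 minutes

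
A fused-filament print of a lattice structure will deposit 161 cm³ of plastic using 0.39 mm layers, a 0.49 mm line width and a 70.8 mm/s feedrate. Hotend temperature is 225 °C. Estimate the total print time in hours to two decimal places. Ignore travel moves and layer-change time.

3.31 hours

Extrusion cross-section: 0.39 × 0.49 → 0.1911 mm².
Total extruded path = 161000/0.1911 = 842490.8 mm.
Print-move time = 842490.8 / 70.8, so 11899.6 s.
11899.6 s = 3.31 hours.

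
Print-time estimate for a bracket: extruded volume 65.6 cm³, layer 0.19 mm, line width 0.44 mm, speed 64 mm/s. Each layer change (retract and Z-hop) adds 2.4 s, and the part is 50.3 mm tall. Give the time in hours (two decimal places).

3.58 hours

Extrusion cross-section = 0.19 × 0.44 = 0.0836 mm².
Total extruded path = 65600/0.0836 = 784689 mm.
Print-move time: 784689 / 64 → 12260.8 s.
Layers = ⌈50.3/0.19⌉ = 265.
Z-hop total = 265 × 2.4, so 636 s.
Total = 12260.8 + 636 = 12896.8 s = 3.58 hours.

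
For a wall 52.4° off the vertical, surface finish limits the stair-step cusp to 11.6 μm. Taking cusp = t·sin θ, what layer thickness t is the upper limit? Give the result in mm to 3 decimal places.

sin(52.4°) = 0.7923; t_max = 0.0116/0.7923 = 0.015 mm.

0.015 mm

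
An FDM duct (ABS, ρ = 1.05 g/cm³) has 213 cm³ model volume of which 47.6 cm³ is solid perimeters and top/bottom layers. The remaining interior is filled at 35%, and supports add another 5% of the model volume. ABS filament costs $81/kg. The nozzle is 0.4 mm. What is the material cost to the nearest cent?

$9.88

Infill region = 213 − 47.6 = 165.4 cm³.
Infill deposited = 0.35 × 165.4, so 57.89 cm³.
Support: 0.05 × 213 → 10.65 cm³.
Deposited volume = 47.6 + 57.89 + 10.65, so 116.14 cm³.
Mass = 116.14 × 1.05 = 121.947 g.
Cost = 121.947 g / 1000 × $81/kg = $9.88.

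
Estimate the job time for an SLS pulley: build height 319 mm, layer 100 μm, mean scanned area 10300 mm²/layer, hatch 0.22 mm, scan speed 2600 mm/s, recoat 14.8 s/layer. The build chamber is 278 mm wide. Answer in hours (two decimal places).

29.07 hours

Layer count = ceil(319 / 0.1) = 3190.
Hatch length per layer = 10300 / 0.22, so 46818.2 mm.
Scan time per layer: 46818.2 / 2600 → 18.007 s.
Layer cycle = 18.007 + 14.8, so 32.807 s.
Build time = 3190 × 32.807 = 104654.33 s = 29.07 hours.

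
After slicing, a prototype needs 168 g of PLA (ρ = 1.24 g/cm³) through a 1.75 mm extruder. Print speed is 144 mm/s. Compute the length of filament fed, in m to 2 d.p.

56.33 m

Volume = 168 g / 1.24 g·cm⁻³ = 135.4839 cm³ = 135483.9 mm³.
A = π r² = π × 0.875² = 2.4053 mm².
Length = 135483.9 / 2.4053 = 56327.24 mm = 56.33 m.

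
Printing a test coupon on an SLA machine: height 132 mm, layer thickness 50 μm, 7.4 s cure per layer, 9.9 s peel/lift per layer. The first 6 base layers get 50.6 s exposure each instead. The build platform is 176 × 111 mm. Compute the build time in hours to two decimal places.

12.76 hours

Layers = ⌈132/0.05⌉ = 2640.
Bottom layers: 6 × (50.6 + 9.9) → 363 s.
Remaining layers: 2634 × (7.4 + 9.9) → 45568.2 s.
Total = 363 + 45568.2 = 45931.2 s = 12.76 hours.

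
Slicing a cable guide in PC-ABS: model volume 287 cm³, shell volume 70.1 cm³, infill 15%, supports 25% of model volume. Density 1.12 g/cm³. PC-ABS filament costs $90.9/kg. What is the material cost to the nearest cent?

$17.75

Volume inside the shell = 287 − 70.1 = 216.9 cm³.
Infill deposited = 0.15 × 216.9 = 32.535 cm³.
Support = 0.25 × 287 = 71.75 cm³.
Total extruded = 70.1 + 32.535 + 71.75, so 174.385 cm³.
Mass = 174.385 × 1.12, so 195.3112 g.
At $90.9/kg: 195.3112/1000 × 90.9 = $17.75.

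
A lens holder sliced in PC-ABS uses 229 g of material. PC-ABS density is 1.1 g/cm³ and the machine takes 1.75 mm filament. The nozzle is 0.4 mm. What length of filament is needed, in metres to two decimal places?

Extruded volume: 229/1.1 = 208.1818 cm³ (208181.8 mm³).
A = π r² = π × 0.875² = 2.4053 mm².
Length = 208181.8 / 2.4053 = 86551.28 mm = 86.55 m.

86.55 m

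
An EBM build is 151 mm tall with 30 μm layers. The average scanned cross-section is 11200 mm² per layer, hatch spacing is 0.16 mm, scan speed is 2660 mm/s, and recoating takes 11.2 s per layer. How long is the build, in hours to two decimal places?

Number of layers: 151 / 0.03 → 5034 (rounded up).
Hatch length per layer: 11200 / 0.16 → 70000 mm.
Per-layer scan time: 70000 / 2660 → 26.3158 s.
Time per layer = 26.3158 + 11.2 = 37.5158 s.
5034 layers × 37.5158 s/layer = 188854.5372 s, i.e. 52.46 hours.

52.46 hours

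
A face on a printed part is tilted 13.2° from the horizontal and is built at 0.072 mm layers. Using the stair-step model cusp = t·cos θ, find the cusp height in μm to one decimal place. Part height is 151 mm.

h_c = t·cos θ = 0.072 × 0.9736 = 0.070099 mm (70.1 μm).

70.1 μm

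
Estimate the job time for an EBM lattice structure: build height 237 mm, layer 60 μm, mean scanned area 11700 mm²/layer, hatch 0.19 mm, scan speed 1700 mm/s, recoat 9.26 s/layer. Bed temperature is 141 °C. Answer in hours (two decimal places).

Number of layers: 237 / 0.06 → 3950 (rounded up).
Scan path per layer = 11700 / 0.19 = 61578.9 mm.
Per-layer scan time = 61578.9 / 1700 = 36.2229 s.
Layer cycle = 36.2229 + 9.26 = 45.4829 s.
Build time = 3950 × 45.4829 = 179657.455 s = 49.90 hours.

49.90 hours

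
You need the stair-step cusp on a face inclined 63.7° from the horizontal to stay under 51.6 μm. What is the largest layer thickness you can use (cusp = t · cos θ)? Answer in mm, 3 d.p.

0.116 mm

Layer height = cusp / cos(63.7°) = 0.0516 / 0.4431 = 0.116 mm.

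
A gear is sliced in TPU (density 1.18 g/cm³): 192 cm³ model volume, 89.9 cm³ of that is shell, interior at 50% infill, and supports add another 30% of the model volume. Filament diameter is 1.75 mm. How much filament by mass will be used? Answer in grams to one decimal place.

234.3 g

Volume inside the shell: 192 − 89.9 → 102.1 cm³.
Deposited infill = 0.50 × 102.1, so 51.05 cm³.
Support = 0.30 × 192 = 57.6 cm³.
Total printed volume: 89.9 + 51.05 + 57.6 → 198.55 cm³.
Mass = 198.55 × 1.18 = 234.289 g.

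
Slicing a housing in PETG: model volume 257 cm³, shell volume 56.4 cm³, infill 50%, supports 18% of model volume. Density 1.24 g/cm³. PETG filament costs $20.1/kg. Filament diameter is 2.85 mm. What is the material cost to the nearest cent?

Interior volume = 257 − 56.4 = 200.6 cm³.
Infill volume = 0.50 × 200.6 = 100.3 cm³.
Support: 0.18 × 257 → 46.26 cm³.
Total extruded: 56.4 + 100.3 + 46.26 → 202.96 cm³.
Mass = 202.96 × 1.24 = 251.6704 g.
Cost = 251.6704 g / 1000 × $20.1/kg = $5.06.

$5.06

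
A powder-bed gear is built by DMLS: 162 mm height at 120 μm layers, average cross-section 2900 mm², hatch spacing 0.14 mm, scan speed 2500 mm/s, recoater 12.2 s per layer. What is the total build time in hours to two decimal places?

7.68 hours

Layers = ⌈162/0.12⌉ = 1350.
Hatch length per layer = 2900 / 0.14, so 20714.3 mm.
Per-layer scan time = 20714.3 / 2500 = 8.2857 s.
Time per layer = 8.2857 + 12.2 = 20.4857 s.
Build time = 1350 × 20.4857 = 27655.695 s = 7.68 hours.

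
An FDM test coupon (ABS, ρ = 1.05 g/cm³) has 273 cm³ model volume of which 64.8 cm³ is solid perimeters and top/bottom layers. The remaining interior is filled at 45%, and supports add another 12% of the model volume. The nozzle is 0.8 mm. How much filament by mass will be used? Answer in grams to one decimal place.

Volume inside the shell = 273 − 64.8 = 208.2 cm³.
Infill volume = 0.45 × 208.2, so 93.69 cm³.
Support = 0.12 × 273 = 32.76 cm³.
Total extruded = 64.8 + 93.69 + 32.76, so 191.25 cm³.
Mass = 191.25 × 1.05, so 200.8125 g.

200.8 g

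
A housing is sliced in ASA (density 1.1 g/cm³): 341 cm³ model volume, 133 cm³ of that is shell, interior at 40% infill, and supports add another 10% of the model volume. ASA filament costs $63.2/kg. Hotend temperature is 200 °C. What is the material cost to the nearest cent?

$17.40

Volume inside the shell = 341 − 133, so 208 cm³.
Infill deposited = 0.40 × 208 = 83.2 cm³.
Support = 0.10 × 341, so 34.1 cm³.
Total printed volume: 133 + 83.2 + 34.1 → 250.3 cm³.
Mass = 250.3 × 1.1, so 275.33 g.
At $63.2/kg: 275.33/1000 × 63.2 = $17.40.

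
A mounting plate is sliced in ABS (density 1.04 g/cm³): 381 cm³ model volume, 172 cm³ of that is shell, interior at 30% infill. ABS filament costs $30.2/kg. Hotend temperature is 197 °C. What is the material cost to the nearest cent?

Interior volume = 381 − 172, so 209 cm³.
Infill volume = 0.30 × 209, so 62.7 cm³.
Total printed volume = 172 + 62.7 = 234.7 cm³.
Mass = 234.7 × 1.04, so 244.088 g.
At $30.2/kg: 244.088/1000 × 30.2 = $7.37.

$7.37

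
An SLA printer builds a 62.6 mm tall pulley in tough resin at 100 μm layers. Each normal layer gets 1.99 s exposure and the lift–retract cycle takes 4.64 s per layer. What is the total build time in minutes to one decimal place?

69.2 minutes

Number of layers: 62.6 / 0.1 → 626 (rounded up).
Cycle time = 1.99 + 4.64 = 6.63 s.
Build time: 626 × 6.63 s = 4150.38 s, i.e. 69.2 minutes.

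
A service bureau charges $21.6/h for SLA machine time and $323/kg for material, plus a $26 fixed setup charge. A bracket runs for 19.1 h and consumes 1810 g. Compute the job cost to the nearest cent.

$1023.19

Machine-time cost = 21.6 × 19.1 = $412.56.
Feedstock cost = 323 × 1810/1000 = $584.63.
Total = 412.56 + 584.63 + 26 = $1023.19.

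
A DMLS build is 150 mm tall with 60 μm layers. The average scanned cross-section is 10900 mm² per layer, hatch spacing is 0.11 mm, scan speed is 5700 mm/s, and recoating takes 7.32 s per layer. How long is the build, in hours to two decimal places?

Layers = ⌈150/0.06⌉ = 2500.
Scan path per layer = 10900 / 0.11, so 99090.9 mm.
Scan time per layer = 99090.9 / 5700, so 17.3844 s.
Layer cycle = 17.3844 + 7.32 = 24.7044 s.
2500 layers × 24.7044 s/layer = 61761 s, i.e. 17.16 hours.

17.16 hours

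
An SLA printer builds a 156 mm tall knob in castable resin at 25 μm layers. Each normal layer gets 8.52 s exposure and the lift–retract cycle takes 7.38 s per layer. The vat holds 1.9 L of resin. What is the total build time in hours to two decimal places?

27.56 hours

Layers = ⌈156/0.025⌉ = 6240.
Each layer takes = 8.52 + 7.38, so 15.9 s.
Build time: 6240 × 15.9 s = 99216 s, i.e. 27.56 hours.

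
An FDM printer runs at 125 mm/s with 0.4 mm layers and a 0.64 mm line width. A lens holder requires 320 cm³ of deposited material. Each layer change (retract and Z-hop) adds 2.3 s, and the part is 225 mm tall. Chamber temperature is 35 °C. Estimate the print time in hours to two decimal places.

Line area = 0.4 × 0.64 = 0.256 mm².
Path length: 320000 mm³ / 0.256 mm² → 1250000 mm.
Time extruding: 1250000 / 125 → 10000 s.
Number of layers: 225 / 0.4 → 563 (rounded up).
Layer-change overhead: 563 × 2.3 → 1294.9 s.
Altogether 10000 + 1294.9 = 11294.9 s, i.e. 3.14 hours.

3.14 hours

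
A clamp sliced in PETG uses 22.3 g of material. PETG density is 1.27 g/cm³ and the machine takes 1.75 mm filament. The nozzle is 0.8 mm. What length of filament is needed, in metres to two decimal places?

Volume = 22.3 g / 1.27 g·cm⁻³ = 17.5591 cm³ = 17559.1 mm³.
A = π r² = π × 0.875² = 2.4053 mm².
Length = 17559.1 / 2.4053 = 7300.17 mm = 7.30 m.

7.30 m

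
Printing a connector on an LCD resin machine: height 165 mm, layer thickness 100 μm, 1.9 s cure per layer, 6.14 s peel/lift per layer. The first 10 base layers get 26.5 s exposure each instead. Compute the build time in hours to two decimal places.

3.75 hours

Layers = ⌈165/0.1⌉ = 1650.
Burn-in layers = 10 × (26.5 + 6.14) = 326.4 s.
Remaining layers = 1640 × (1.9 + 6.14), so 13185.6 s.
Total = 326.4 + 13185.6 = 13512 s = 3.75 hours.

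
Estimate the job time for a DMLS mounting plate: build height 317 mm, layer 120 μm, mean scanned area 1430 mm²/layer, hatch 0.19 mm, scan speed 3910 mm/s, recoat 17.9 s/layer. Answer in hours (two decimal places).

Layers = ⌈317/0.12⌉ = 2642.
Per-layer scan distance: 1430 / 0.19 → 7526.3 mm.
Laser time per layer = 7526.3 / 3910, so 1.9249 s.
Per-layer time: 1.9249 + 17.9 → 19.8249 s.
Total: 2642 × 19.8249 s = 52377.3858 s → 14.55 hours.

14.55 hours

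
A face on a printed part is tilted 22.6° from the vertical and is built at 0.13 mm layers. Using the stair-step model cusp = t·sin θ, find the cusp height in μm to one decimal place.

50.0 μm

Cusp = layer height × sin(22.6°) = 0.13 × 0.3843 = 0.049959 mm = 50.0 μm.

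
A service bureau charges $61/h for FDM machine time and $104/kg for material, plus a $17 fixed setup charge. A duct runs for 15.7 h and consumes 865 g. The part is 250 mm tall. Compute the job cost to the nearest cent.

$1064.66

Time charge = 61 × 15.7, so $957.70.
Feedstock cost = 104 × 865/1000, so $89.96.
Total = 957.70 + 89.96 + 17 = $1064.66.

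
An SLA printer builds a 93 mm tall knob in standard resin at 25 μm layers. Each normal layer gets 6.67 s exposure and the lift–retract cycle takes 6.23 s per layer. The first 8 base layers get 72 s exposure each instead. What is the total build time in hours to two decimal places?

Number of layers: 93 / 0.025 → 3720 (rounded up).
Burn-in layers = 8 × (72 + 6.23), so 625.84 s.
Normal layers = 3712 × (6.67 + 6.23), so 47884.8 s.
Sum: 625.84 + 47884.8 = 48510.64 s → 13.48 hours.

13.48 hours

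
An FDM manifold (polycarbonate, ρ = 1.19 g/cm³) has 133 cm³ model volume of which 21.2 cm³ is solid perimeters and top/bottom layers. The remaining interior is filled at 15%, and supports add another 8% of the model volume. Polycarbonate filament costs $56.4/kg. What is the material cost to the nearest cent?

Infill region = 133 − 21.2, so 111.8 cm³.
Infill volume: 0.15 × 111.8 → 16.77 cm³.
Support = 0.08 × 133 = 10.64 cm³.
Total printed volume: 21.2 + 16.77 + 10.64 → 48.61 cm³.
Mass = 48.61 × 1.19 = 57.8459 g.
Cost = 57.8459 g / 1000 × $56.4/kg = $3.26.

$3.26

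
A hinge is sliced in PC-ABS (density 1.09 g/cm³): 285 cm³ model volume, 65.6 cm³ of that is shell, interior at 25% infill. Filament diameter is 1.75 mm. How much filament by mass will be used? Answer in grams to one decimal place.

131.3 g

Volume inside the shell = 285 − 65.6, so 219.4 cm³.
Deposited infill: 0.25 × 219.4 → 54.85 cm³.
Total printed volume: 65.6 + 54.85 → 120.45 cm³.
Mass = 120.45 × 1.09 = 131.2905 g.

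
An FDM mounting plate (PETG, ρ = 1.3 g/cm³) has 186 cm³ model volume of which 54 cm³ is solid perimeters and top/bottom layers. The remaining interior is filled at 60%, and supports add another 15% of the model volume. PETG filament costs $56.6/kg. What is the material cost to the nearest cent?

$11.85

Volume inside the shell: 186 − 54 → 132 cm³.
Infill volume = 0.60 × 132, so 79.2 cm³.
Support: 0.15 × 186 → 27.9 cm³.
Deposited volume = 54 + 79.2 + 27.9, so 161.1 cm³.
Mass = 161.1 × 1.3, so 209.43 g.
At $56.6/kg: 209.43/1000 × 56.6 = $11.85.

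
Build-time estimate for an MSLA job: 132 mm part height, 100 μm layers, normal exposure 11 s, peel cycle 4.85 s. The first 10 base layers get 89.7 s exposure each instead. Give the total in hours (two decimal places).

6.03 hours

Layers = ⌈132/0.1⌉ = 1320.
Burn-in layers = 10 × (89.7 + 4.85) = 945.5 s.
Normal layers = 1310 × (11 + 4.85) = 20763.5 s.
Total = 945.5 + 20763.5 = 21709 s = 6.03 hours.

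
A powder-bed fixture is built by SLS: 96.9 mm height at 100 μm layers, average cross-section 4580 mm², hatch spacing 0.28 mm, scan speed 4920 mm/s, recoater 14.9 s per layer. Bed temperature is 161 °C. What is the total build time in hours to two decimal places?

4.91 hours

Layer count = ceil(96.9 / 0.1) = 969.
Scan path per layer: 4580 / 0.28 → 16357.1 mm.
Per-layer scan time = 16357.1 / 4920, so 3.3246 s.
Time per layer: 3.3246 + 14.9 → 18.2246 s.
969 layers × 18.2246 s/layer = 17659.6374 s, i.e. 4.91 hours.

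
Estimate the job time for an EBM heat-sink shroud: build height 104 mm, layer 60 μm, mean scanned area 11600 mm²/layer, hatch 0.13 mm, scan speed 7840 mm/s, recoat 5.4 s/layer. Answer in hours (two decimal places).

8.08 hours

Layers = ⌈104/0.06⌉ = 1734.
Hatch length per layer: 11600 / 0.13 → 89230.8 mm.
Per-layer scan time = 89230.8 / 7840 = 11.3815 s.
Per-layer time = 11.3815 + 5.4, so 16.7815 s.
1734 layers × 16.7815 s/layer = 29099.121 s, i.e. 8.08 hours.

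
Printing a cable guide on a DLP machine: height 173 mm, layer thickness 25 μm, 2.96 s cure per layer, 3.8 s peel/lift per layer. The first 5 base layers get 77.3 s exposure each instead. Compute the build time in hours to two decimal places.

Number of layers: 173 / 0.025 → 6920 (rounded up).
Base layers = 5 × (77.3 + 3.8) = 405.5 s.
Remaining layers = 6915 × (2.96 + 3.8) = 46745.4 s.
Sum: 405.5 + 46745.4 = 47150.9 s → 13.10 hours.

13.10 hours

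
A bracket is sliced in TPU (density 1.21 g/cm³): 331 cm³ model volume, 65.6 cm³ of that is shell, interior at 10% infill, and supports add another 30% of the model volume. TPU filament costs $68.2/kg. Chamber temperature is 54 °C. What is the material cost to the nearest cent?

Interior volume: 331 − 65.6 → 265.4 cm³.
Infill volume = 0.10 × 265.4, so 26.54 cm³.
Support = 0.30 × 331, so 99.3 cm³.
Total extruded: 65.6 + 26.54 + 99.3 → 191.44 cm³.
Mass: 191.44 × 1.21 → 231.6424 g.
At $68.2/kg: 231.6424/1000 × 68.2 = $15.80.

$15.80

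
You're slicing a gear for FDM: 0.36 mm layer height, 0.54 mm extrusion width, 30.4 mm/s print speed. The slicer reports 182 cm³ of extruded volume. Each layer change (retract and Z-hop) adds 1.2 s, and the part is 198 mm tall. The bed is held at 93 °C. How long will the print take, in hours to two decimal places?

Bead cross-section: 0.36 × 0.54 → 0.1944 mm².
Path length: 182000 mm³ / 0.1944 mm² → 936214 mm.
Print-move time = 936214 / 30.4, so 30796.5 s.
Layers = ⌈198/0.36⌉ = 550.
Layer-change overhead = 550 × 1.2 = 660 s.
Altogether 30796.5 + 660 = 31456.5 s, i.e. 8.74 hours.

8.74 hours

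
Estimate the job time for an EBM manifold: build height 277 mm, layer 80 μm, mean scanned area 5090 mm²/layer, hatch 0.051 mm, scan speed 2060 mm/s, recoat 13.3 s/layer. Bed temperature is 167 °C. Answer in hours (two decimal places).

59.40 hours

Layer count = ceil(277 / 0.08) = 3463.
Per-layer scan distance: 5090 / 0.051 → 99803.9 mm.
Scan time per layer = 99803.9 / 2060 = 48.4485 s.
Layer cycle = 48.4485 + 13.3, so 61.7485 s.
Total: 3463 × 61.7485 s = 213835.0555 s → 59.40 hours.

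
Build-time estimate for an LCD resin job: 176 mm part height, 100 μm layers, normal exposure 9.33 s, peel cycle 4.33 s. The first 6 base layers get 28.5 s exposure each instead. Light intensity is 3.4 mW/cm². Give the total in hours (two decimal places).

Layers = ⌈176/0.1⌉ = 1760.
Burn-in layers = 6 × (28.5 + 4.33), so 196.98 s.
Regular layers: 1754 × (9.33 + 4.33) → 23959.64 s.
Sum: 196.98 + 23959.64 = 24156.62 s → 6.71 hours.

6.71 hours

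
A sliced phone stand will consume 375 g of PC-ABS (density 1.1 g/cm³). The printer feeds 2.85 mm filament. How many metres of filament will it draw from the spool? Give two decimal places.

53.44 m

Extruded volume: 375/1.1 = 340.9091 cm³ (340909.1 mm³).
A = π r² = π × 1.425² = 6.3794 mm².
L = V/A = 340909.1/6.3794 = 53439.05 mm → 53.44 m.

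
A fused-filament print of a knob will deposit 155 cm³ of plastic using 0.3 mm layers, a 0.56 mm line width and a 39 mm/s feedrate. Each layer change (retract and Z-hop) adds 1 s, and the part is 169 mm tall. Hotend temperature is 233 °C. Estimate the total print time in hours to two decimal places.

Extrusion cross-section: 0.3 × 0.56 → 0.168 mm².
Total extruded path = 155000/0.168 = 922619 mm.
Print-move time = 922619 / 39 = 23656.9 s.
Number of layers: 169 / 0.3 → 564 (rounded up).
Non-print overhead = 564 × 1, so 564 s.
Total = 23656.9 + 564 = 24220.9 s = 6.73 hours.

6.73 hours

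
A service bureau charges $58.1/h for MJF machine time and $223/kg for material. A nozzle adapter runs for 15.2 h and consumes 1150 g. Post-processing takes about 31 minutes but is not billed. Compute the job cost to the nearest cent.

Machine-time cost: 58.1 × 15.2 → $883.12.
Material charge: 223 × 1150/1000 → $256.45.
Total = 883.12 + 256.45 = $1139.57.

$1139.57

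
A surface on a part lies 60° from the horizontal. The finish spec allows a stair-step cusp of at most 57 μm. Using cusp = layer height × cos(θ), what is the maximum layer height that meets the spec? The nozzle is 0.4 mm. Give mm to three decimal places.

Layer height = cusp / cos(60°) = 0.057 / 0.5000 = 0.114 mm.

0.114 mm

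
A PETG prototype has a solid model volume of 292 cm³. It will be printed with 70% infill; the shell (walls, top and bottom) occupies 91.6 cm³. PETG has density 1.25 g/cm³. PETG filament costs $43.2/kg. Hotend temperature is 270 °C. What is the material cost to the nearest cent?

Infill region: 292 − 91.6 → 200.4 cm³.
Infill volume: 0.70 × 200.4 → 140.28 cm³.
Total printed volume = 91.6 + 140.28, so 231.88 cm³.
Mass = 231.88 × 1.25, so 289.85 g.
Cost = 289.85 g / 1000 × $43.2/kg = $12.52.

$12.52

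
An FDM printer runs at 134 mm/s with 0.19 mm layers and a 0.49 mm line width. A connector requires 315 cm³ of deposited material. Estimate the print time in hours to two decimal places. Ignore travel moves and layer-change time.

Bead cross-section = 0.19 × 0.49 = 0.0931 mm².
Path length: 315000 mm³ / 0.0931 mm² → 3383458.6 mm.
Time extruding = 3383458.6 / 134 = 25249.7 s.
That's 25249.7 s → 7.01 hours.

7.01 hours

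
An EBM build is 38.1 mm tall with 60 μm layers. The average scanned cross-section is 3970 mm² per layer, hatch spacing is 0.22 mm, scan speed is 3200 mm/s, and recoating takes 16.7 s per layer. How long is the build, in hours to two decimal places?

3.94 hours

Number of layers: 38.1 / 0.06 → 635 (rounded up).
Hatch length per layer: 3970 / 0.22 → 18045.5 mm.
Per-layer scan time = 18045.5 / 3200, so 5.6392 s.
Layer cycle: 5.6392 + 16.7 → 22.3392 s.
Total: 635 × 22.3392 s = 14185.392 s → 3.94 hours.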